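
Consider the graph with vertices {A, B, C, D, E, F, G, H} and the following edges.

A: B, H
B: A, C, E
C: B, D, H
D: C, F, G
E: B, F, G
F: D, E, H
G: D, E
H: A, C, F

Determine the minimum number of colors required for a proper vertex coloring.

3

The cycle E-F-D-C-B-E has odd length 5, so it cannot be 2-colored; at least 3 colors are needed.
3 colors suffice: A=2, B=1, C=2, D=1, E=3, F=2, G=2, H=1. Each edge has distinct colors on its endpoints.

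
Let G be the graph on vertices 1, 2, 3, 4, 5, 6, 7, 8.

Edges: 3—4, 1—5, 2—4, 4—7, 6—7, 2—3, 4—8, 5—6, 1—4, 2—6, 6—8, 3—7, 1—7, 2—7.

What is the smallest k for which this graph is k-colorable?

4

2, 3, 4, 7 are mutually adjacent (a clique of size 4), so at least 4 colors are needed.
4 colors suffice: color a → {4, 6}; color b → {5, 7, 8}; color c → {1, 2}; color d → {3}. Each edge has distinct colors on its endpoints.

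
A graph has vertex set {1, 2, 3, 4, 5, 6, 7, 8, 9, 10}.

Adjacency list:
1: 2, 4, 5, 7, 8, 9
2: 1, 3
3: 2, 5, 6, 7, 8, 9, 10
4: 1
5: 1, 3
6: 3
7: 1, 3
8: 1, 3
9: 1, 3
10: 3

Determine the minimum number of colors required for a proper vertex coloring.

3 and 10 are adjacent, so at least 2 colors are needed.
A valid assignment using 2 colors: 1=red, 2=blue, 3=red, 4=blue, 5=blue, 6=blue, 7=blue, 8=blue, 9=blue, 10=blue. Each edge has distinct colors on its endpoints.

2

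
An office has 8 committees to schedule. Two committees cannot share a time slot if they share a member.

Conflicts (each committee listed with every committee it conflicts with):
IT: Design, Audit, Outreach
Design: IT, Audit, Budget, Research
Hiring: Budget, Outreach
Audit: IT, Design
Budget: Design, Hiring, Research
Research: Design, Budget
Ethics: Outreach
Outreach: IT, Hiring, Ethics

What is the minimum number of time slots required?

3

IT, Design, Audit pairwise conflict, so at least 3 time slots are needed.
Using 3 time slots: IT=2, Design=1, Hiring=3, Audit=3, Budget=2, Research=3, Ethics=2, Outreach=1. No two conflicting committees share a time slot.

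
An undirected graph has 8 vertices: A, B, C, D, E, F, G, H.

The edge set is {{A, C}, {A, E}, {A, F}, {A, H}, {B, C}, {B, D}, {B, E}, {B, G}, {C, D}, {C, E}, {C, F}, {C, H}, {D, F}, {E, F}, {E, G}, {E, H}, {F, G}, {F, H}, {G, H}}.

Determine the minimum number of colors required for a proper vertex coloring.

5

A, C, E, F, H form a clique, so at least 5 colors are needed.
One proper 5-coloring: A=5, B=3, C=2, D=1, E=1, F=3, G=2, H=4. Each edge has distinct colors on its endpoints.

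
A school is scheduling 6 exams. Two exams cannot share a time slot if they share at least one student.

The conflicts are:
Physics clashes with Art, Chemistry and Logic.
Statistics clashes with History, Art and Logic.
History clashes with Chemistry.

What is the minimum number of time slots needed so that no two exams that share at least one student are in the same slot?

3

The cycle Art-Physics-Chemistry-History-Statistics-Art has odd length 5, so it cannot be 2-colored; at least 3 time slots are needed.
A valid assignment using 3 time slots: Physics=1, Statistics=1, History=3, Art=2, Chemistry=2, Logic=2. Every pair that conflicts lands in different time slots.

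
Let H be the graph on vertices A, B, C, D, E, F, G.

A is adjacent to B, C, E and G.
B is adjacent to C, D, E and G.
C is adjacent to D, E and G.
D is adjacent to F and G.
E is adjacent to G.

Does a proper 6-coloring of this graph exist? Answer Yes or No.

The chromatic number is 5. A, B, C, E, G are mutually adjacent (a clique of size 5), so at least 5 colors are needed.
5 colors suffice: color 1 → {B, F}; color 2 → {C}; color 3 → {G}; color 4 → {A, D}; color 5 → {E}.
Since 6 ≥ 5, a proper 6-coloring certainly exists.

Yes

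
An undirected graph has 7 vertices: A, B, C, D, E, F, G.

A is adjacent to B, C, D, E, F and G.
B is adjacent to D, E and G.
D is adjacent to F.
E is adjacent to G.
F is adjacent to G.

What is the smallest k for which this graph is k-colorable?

A, B, E, G are mutually adjacent (a clique of size 4), so at least 4 colors are needed.
4 colors suffice: color 1 → {A}; color 2 → {C, D, G}; color 3 → {B, F}; color 4 → {E}. Each edge has distinct colors on its endpoints.

4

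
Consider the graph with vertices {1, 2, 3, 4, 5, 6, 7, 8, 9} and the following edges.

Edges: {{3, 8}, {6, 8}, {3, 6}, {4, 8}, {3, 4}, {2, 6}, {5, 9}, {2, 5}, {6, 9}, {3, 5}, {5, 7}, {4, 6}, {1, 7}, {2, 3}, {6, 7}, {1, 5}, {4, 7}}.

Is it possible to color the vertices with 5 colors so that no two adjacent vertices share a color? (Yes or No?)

The chromatic number is 4. 3, 4, 6, 8 are pairwise adjacent (a clique of size 4), so at least 4 colors are needed.
4 colors suffice: color a → {5, 6}; color b → {3, 7, 9}; color c → {1, 2, 4}; color d → {8}.
Since 5 ≥ 4, a proper 5-coloring certainly exists.

Yes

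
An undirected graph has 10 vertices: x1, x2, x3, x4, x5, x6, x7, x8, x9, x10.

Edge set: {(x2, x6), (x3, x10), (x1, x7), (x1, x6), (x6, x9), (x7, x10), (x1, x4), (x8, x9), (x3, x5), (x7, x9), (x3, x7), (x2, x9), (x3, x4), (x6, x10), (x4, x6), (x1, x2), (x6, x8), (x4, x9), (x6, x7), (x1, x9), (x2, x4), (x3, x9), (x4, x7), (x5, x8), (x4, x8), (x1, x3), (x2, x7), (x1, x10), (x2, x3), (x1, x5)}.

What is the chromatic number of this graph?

x1, x2, x3, x4, x7, x9 are pairwise adjacent (a clique of size 6), so at least 6 colors are needed.
6 colors suffice: x1=1, x2=6, x3=2, x4=4, x5=3, x6=2, x7=3, x8=1, x9=5, x10=4. Every edge joins two different colors.

6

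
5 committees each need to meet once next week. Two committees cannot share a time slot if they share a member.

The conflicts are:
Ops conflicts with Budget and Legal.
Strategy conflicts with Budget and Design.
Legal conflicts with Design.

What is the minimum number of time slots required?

The cycle Design-Legal-Ops-Budget-Strategy-Design has odd length 5, so it cannot be 2-colored; at least 3 time slots are needed.
A valid assignment using 3 time slots: Ops=1, Strategy=1, Budget=2, Legal=2, Design=3. Each listed conflict is separated.

3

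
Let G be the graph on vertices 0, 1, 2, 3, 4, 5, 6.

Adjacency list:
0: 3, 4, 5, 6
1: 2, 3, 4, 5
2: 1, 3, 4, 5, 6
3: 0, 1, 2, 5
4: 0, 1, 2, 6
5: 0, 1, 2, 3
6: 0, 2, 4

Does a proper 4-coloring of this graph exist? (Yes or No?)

Yes

The chromatic number is 4. 1, 2, 3, 5 form a clique, so at least 4 colors are needed.
4 colors suffice: 0=a, 1=b, 2=a, 3=c, 4=c, 5=d, 6=b.
That is already a proper 4-coloring.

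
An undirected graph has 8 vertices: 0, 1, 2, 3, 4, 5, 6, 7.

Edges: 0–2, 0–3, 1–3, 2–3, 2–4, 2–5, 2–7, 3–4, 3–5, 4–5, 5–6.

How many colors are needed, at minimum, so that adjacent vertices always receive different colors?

2, 3, 4, 5 are mutually adjacent (a clique of size 4), so at least 4 colors are needed.
A valid assignment using 4 colors: 0=c, 1=a, 2=a, 3=b, 4=d, 5=c, 6=a, 7=b. Every edge joins two different colors.

4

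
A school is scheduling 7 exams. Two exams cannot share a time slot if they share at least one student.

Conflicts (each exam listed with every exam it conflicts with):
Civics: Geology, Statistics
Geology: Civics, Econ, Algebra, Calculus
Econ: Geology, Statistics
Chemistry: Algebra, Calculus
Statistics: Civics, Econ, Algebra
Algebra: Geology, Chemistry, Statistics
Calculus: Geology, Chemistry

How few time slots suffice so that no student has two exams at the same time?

Chemistry and Algebra conflict, so at least 2 time slots are needed.
2 time slots suffice: time slot 1 → {Geology, Chemistry, Statistics}; time slot 2 → {Civics, Econ, Algebra, Calculus}. No two conflicting exams share a time slot.

2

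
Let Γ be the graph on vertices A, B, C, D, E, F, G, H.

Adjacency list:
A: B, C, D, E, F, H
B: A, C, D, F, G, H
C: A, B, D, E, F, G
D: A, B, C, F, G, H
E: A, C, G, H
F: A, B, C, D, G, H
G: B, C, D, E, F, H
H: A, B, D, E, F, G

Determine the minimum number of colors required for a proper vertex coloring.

B, D, F, G, H are pairwise adjacent (a clique of size 5), so at least 5 colors are needed.
5 colors suffice: color 1 → {C, H}; color 2 → {A, G}; color 3 → {D, E}; color 4 → {F}; color 5 → {B}. No two adjacent vertices share a color.

5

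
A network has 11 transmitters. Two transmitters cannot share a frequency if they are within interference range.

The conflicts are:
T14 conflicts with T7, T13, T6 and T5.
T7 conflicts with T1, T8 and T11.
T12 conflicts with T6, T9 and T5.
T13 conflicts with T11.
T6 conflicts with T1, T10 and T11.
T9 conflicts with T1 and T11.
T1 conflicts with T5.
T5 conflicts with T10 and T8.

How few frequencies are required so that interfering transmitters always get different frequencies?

T7 and T1 conflict, so at least 2 frequencies are needed.
A valid assignment using 2 frequencies: T14=2, T7=1, T12=2, T13=1, T6=1, T9=1, T1=2, T5=1, T10=2, T8=2, T11=2. No two conflicting transmitters share a frequency.

2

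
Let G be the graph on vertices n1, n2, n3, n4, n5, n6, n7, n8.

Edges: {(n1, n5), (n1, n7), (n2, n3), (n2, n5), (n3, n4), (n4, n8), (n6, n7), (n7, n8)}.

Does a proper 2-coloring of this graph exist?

The cycle n8-n7-n1-n5-n2-n3-n4-n8 has odd length 7, so it cannot be 2-colored; at least 3 colors are needed.
So 2 colors are not enough.

No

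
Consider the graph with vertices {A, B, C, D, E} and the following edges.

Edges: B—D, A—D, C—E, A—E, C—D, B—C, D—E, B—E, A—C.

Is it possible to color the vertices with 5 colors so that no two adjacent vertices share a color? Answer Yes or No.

Yes

The chromatic number is 4. B, C, D, E form a clique, so at least 4 colors are needed.
One proper 4-coloring: A=yellow, B=yellow, C=red, D=blue, E=green.
Since 5 ≥ 4, a proper 5-coloring certainly exists.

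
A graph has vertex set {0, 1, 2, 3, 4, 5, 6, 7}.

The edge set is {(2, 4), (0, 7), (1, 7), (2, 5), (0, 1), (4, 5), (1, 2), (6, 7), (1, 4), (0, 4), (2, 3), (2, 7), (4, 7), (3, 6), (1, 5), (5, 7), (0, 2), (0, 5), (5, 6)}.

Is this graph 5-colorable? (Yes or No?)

0, 1, 2, 4, 5, 7 are pairwise adjacent (a clique of size 6), so at least 6 colors are needed.
So 5 colors are not enough.

No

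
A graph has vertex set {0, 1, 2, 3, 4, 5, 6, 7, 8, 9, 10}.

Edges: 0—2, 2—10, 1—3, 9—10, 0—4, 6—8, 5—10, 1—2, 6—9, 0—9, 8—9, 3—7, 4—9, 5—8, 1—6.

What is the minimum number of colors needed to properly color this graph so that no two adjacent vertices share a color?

3

0, 4, 9 form a triangle, so at least 3 colors are needed.
3 colors suffice: color a → {2, 3, 5, 9}; color b → {0, 6, 7, 10}; color c → {1, 4, 8}. Every edge joins two different colors.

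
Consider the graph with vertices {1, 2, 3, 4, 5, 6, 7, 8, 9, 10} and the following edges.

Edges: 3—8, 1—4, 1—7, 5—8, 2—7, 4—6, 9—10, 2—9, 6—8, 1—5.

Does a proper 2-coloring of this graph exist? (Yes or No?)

No

The cycle 4-6-8-5-1-4 has odd length 5, so it cannot be 2-colored; at least 3 colors are needed.
So 2 colors are not enough.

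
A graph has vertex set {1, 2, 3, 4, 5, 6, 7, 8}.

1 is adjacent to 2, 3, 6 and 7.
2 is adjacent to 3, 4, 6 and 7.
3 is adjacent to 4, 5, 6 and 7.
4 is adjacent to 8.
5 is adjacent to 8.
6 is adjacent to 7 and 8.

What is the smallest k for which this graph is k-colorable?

5

1, 2, 3, 6, 7 form a clique, so at least 5 colors are needed.
A valid assignment using 5 colors: 1=purple, 2=blue, 3=red, 4=green, 5=blue, 6=green, 7=yellow, 8=red. No two adjacent vertices share a color.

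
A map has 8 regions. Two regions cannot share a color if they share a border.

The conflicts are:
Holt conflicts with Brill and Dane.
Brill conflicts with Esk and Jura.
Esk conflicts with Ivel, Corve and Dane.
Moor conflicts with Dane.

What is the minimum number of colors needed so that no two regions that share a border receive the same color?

Moor and Dane conflict, so at least 2 colors are needed.
A valid assignment using 2 colors: Holt=1, Brill=2, Esk=1, Ivel=2, Corve=2, Moor=1, Jura=1, Dane=2. Each listed conflict is separated.

2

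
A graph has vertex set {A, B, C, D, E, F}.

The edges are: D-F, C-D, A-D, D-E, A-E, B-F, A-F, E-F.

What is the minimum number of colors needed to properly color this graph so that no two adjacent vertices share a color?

4

A, D, E, F are pairwise adjacent (a clique of size 4), so at least 4 colors are needed.
One proper 4-coloring: A=3, B=1, C=2, D=1, E=4, F=2. Each edge has distinct colors on its endpoints.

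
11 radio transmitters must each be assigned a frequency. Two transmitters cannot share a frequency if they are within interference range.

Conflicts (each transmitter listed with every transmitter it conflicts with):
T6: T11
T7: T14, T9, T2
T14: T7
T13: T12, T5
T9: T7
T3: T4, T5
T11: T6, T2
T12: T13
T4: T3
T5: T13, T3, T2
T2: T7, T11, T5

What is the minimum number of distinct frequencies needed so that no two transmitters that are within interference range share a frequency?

2

T13 and T12 conflict, so at least 2 frequencies are needed.
A valid assignment using 2 frequencies: T6=1, T7=2, T14=1, T13=1, T9=1, T3=1, T11=2, T12=2, T4=2, T5=2, T2=1. Every pair that conflicts lands in different frequencies.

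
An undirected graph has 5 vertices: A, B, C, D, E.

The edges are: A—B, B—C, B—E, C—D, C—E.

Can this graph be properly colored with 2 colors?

No

B, C, E form a triangle, so at least 3 colors are needed.
So 2 colors are not enough.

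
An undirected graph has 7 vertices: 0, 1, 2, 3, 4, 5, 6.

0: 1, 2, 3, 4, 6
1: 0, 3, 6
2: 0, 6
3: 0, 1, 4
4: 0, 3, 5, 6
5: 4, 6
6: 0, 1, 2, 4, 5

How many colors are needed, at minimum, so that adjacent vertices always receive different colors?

3

0, 1, 3 are mutually adjacent, so at least 3 colors are needed.
3 colors suffice: 0=red, 1=green, 2=green, 3=blue, 4=green, 5=red, 6=blue. Every edge joins two different colors.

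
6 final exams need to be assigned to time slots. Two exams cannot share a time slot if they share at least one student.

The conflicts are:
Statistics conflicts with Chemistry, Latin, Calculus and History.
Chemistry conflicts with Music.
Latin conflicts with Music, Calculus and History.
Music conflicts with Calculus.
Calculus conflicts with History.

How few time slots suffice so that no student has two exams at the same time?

Statistics, Latin, Calculus, History pairwise conflict, so at least 4 time slots are needed.
A valid assignment using 4 time slots: Statistics=2, Chemistry=1, Latin=3, Music=2, Calculus=1, History=4. Each listed conflict is separated.

4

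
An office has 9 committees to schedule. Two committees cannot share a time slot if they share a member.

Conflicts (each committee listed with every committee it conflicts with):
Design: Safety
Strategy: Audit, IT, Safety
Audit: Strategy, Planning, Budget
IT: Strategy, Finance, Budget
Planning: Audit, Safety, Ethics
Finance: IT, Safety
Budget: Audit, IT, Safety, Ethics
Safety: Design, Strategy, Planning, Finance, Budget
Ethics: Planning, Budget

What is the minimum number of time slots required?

Audit and Planning conflict, so at least 2 time slots are needed.
2 time slots suffice: time slot 1 → {Audit, IT, Safety, Ethics}; time slot 2 → {Design, Strategy, Planning, Finance, Budget}. No two conflicting committees share a time slot.

2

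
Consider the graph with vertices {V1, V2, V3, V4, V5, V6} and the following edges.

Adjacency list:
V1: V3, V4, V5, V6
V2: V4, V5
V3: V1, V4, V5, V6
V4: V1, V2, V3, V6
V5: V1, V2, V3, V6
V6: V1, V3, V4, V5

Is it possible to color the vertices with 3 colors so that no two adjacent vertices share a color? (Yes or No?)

No

V1, V3, V5, V6 form a clique, so at least 4 colors are needed.
So 3 colors are not enough.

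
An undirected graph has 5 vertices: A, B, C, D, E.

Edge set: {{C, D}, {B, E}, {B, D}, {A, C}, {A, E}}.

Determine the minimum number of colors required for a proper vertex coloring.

The cycle A-E-B-D-C-A has odd length 5, so it cannot be 2-colored; at least 3 colors are needed.
3 colors suffice: A=1, B=1, C=2, D=3, E=2. Each edge has distinct colors on its endpoints.

3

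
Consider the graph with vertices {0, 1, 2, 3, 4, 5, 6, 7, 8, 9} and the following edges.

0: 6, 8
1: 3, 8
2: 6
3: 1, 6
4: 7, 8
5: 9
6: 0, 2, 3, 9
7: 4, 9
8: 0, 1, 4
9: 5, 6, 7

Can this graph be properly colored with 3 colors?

Yes

The chromatic number is 3. The cycle 1-3-6-0-8-1 has odd length 5, so it cannot be 2-colored; at least 3 colors are needed.
A valid assignment using 3 colors: 0=b, 1=c, 2=b, 3=b, 4=b, 5=a, 6=a, 7=a, 8=a, 9=b.
That is already a proper 3-coloring.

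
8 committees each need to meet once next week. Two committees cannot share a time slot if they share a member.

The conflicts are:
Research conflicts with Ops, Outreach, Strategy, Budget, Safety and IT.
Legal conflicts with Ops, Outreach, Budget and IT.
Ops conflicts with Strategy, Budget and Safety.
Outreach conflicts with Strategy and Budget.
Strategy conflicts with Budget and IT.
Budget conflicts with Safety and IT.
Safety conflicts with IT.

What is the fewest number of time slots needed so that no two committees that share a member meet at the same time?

Research, Ops, Budget, Safety are mutually in conflict, so at least 4 time slots are needed.
A valid assignment using 4 time slots: Research=2, Legal=2, Ops=3, Outreach=3, Strategy=4, Budget=1, Safety=4, IT=3. No two conflicting committees share a time slot.

4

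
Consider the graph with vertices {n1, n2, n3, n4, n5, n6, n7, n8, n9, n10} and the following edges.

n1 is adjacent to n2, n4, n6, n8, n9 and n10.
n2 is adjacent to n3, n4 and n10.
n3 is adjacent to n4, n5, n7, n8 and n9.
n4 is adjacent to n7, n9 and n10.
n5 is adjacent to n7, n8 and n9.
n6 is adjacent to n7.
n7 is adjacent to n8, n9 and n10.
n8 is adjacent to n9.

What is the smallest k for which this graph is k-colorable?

n3, n5, n7, n8, n9 form a clique, so at least 5 colors are needed.
A valid assignment using 5 colors: n1=1, n2=4, n3=2, n4=3, n5=5, n6=2, n7=1, n8=3, n9=4, n10=2. Every edge joins two different colors.

5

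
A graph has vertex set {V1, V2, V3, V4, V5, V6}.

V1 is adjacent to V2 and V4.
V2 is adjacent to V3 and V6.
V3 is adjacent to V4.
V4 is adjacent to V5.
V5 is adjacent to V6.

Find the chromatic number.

3

The cycle V1-V4-V5-V6-V2-V1 has odd length 5, so it cannot be 2-colored; at least 3 colors are needed.
3 colors suffice: color 1 → {V2, V4}; color 2 → {V1, V3, V5}; color 3 → {V6}. No two adjacent vertices share a color.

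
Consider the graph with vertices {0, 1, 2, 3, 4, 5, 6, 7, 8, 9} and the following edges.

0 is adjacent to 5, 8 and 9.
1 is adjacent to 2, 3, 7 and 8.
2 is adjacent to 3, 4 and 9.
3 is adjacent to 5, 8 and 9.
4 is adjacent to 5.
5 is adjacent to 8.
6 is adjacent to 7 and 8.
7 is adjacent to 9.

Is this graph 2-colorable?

No

2, 3, 9 are mutually adjacent, so at least 3 colors are needed.
So 2 colors are not enough.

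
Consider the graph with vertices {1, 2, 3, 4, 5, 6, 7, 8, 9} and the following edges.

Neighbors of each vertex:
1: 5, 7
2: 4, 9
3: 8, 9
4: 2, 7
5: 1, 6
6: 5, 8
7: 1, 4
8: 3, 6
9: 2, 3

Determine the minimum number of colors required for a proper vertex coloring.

The cycle 7-4-2-9-3-8-6-5-1-7 has odd length 9, so it cannot be 2-colored; at least 3 colors are needed.
A valid assignment using 3 colors: 1=a, 2=b, 3=a, 4=a, 5=b, 6=a, 7=b, 8=b, 9=c. No two adjacent vertices share a color.

3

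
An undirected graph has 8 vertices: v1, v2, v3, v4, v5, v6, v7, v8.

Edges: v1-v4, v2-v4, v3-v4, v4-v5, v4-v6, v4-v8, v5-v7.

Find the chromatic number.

2

v1 and v4 are adjacent, so at least 2 colors are needed.
2 colors suffice: color 1 → {v4, v7}; color 2 → {v1, v2, v3, v5, v6, v8}. Each edge has distinct colors on its endpoints.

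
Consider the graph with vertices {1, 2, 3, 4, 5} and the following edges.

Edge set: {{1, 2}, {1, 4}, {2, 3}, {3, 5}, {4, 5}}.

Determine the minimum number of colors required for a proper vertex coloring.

3

The cycle 3-2-1-4-5-3 has odd length 5, so it cannot be 2-colored; at least 3 colors are needed.
3 colors suffice: color a → {1, 3}; color b → {2, 4}; color c → {5}. Each edge has distinct colors on its endpoints.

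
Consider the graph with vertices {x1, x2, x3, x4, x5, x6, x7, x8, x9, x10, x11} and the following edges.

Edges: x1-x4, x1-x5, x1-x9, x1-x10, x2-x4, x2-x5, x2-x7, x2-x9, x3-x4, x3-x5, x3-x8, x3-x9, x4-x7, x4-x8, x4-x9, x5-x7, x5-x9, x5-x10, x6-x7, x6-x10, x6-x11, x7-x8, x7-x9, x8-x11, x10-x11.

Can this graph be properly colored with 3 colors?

x2, x5, x7, x9 are pairwise adjacent (a clique of size 4), so at least 4 colors are needed.
So 3 colors are not enough.

No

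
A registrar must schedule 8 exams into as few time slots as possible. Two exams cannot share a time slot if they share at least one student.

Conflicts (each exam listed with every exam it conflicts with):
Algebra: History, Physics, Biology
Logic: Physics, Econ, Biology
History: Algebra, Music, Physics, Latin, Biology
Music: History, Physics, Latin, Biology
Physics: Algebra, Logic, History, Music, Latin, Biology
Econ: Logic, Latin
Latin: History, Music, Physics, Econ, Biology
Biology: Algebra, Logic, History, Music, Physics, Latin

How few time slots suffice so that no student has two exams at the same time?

5

History, Music, Physics, Latin, Biology are mutually in conflict, so at least 5 time slots are needed.
5 time slots suffice: time slot 1 → {Physics, Econ}; time slot 2 → {Biology}; time slot 3 → {Algebra, Logic, Latin}; time slot 4 → {History}; time slot 5 → {Music}. Every pair that conflicts lands in different time slots.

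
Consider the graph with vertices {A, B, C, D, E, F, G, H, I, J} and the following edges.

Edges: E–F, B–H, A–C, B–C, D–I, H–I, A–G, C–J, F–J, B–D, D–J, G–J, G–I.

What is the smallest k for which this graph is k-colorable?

A and C are adjacent, so at least 2 colors are needed.
A valid assignment using 2 colors: A=1, B=1, C=2, D=2, E=1, F=2, G=2, H=2, I=1, J=1. Every edge joins two different colors.

2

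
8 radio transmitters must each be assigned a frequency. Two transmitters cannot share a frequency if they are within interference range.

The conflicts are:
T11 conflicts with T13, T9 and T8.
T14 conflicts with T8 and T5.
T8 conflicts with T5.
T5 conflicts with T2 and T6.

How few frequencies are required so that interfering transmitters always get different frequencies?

3

T14, T8, T5 all conflict with each other, so at least 3 frequencies are needed.
3 frequencies suffice: frequency 1 → {T11, T5}; frequency 2 → {T13, T9, T8, T2, T6}; frequency 3 → {T14}. Each listed conflict is separated.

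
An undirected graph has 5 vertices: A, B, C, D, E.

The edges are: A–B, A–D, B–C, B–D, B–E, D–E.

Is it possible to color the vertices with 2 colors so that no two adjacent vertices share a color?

B, D, E are pairwise adjacent, so at least 3 colors are needed.
So 2 colors are not enough.

No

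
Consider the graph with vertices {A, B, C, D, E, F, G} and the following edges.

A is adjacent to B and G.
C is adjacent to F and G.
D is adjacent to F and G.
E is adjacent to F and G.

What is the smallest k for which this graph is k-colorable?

A and B are adjacent, so at least 2 colors are needed.
One proper 2-coloring: A=2, B=1, C=2, D=2, E=2, F=1, G=1. Each edge has distinct colors on its endpoints.

2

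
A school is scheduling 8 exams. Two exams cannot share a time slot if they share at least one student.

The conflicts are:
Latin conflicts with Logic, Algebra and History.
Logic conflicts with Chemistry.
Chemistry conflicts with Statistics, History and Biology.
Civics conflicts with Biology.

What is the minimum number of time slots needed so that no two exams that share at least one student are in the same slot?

2

Latin and History conflict, so at least 2 time slots are needed.
A valid assignment using 2 time slots: Latin=1, Logic=2, Algebra=2, Chemistry=1, Statistics=2, Civics=1, History=2, Biology=2. Every pair that conflicts lands in different time slots.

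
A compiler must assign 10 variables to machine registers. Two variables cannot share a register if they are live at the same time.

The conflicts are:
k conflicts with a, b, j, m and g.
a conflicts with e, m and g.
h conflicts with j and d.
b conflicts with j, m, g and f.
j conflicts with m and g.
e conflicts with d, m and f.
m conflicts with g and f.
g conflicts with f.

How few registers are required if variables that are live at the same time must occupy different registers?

k, b, j, m, g pairwise conflict, so at least 5 registers are needed.
5 registers suffice: register 1 → {d, m}; register 2 → {h, e, g}; register 3 → {a, b}; register 4 → {j, f}; register 5 → {k}. Each listed conflict is separated.

5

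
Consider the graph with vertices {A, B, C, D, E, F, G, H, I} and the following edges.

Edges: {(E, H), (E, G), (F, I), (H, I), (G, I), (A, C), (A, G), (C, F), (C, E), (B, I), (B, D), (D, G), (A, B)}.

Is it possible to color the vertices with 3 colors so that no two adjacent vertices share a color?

Yes

The chromatic number is 3. The cycle I-G-A-C-F-I has odd length 5, so it cannot be 2-colored; at least 3 colors are needed.
3 colors suffice: color 1 → {B, C, G, H}; color 2 → {A, D, E, I}; color 3 → {F}.
That is already a proper 3-coloring.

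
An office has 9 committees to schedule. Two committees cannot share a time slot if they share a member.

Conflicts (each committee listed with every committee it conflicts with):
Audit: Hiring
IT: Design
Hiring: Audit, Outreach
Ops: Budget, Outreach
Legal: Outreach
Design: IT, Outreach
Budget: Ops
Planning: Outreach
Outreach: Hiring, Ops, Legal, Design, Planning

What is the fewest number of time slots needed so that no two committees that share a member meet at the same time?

Ops and Outreach conflict, so at least 2 time slots are needed.
2 time slots suffice: time slot 1 → {Audit, IT, Budget, Outreach}; time slot 2 → {Hiring, Ops, Legal, Design, Planning}. No two conflicting committees share a time slot.

2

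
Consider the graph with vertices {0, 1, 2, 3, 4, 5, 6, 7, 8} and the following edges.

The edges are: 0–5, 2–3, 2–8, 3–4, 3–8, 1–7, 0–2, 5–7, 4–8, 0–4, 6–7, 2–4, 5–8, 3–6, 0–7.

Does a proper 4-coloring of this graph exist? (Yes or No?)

The chromatic number is 4. 2, 3, 4, 8 are pairwise adjacent (a clique of size 4), so at least 4 colors are needed.
4 colors suffice: 0=b, 1=b, 2=a, 3=c, 4=d, 5=c, 6=b, 7=a, 8=b.
That is already a proper 4-coloring.

Yes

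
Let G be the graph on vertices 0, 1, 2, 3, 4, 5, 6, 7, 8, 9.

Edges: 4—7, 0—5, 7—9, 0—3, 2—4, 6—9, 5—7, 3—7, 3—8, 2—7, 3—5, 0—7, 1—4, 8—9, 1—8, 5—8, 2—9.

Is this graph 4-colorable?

The chromatic number is 4. 0, 3, 5, 7 are pairwise adjacent (a clique of size 4), so at least 4 colors are needed.
4 colors suffice: color red → {6, 7, 8}; color blue → {3, 4, 9}; color green → {1, 2, 5}; color yellow → {0}.
That is already a proper 4-coloring.

Yes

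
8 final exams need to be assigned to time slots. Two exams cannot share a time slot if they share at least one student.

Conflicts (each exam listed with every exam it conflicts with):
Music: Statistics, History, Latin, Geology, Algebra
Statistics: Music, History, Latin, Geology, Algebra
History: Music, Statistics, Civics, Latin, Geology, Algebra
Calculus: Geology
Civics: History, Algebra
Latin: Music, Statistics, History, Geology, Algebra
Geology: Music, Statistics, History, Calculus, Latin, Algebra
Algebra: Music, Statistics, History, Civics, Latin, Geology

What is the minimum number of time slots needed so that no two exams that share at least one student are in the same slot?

6

Music, Statistics, History, Latin, Geology, Algebra are mutually in conflict, so at least 6 time slots are needed.
A valid assignment using 6 time slots: Music=4, Statistics=5, History=2, Calculus=2, Civics=1, Latin=6, Geology=1, Algebra=3. Each listed conflict is separated.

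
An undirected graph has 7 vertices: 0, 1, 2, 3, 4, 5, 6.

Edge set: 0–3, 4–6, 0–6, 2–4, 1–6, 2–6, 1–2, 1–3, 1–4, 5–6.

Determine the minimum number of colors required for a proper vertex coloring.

1, 2, 4, 6 form a clique, so at least 4 colors are needed.
4 colors suffice: color a → {3, 6}; color b → {0, 1, 5}; color c → {4}; color d → {2}. Every edge joins two different colors.

4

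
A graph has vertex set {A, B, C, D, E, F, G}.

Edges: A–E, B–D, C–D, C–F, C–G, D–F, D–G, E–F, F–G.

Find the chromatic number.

4

C, D, F, G are pairwise adjacent (a clique of size 4), so at least 4 colors are needed.
4 colors suffice: color red → {D, E}; color blue → {A, B, F}; color green → {G}; color yellow → {C}. Every edge joins two different colors.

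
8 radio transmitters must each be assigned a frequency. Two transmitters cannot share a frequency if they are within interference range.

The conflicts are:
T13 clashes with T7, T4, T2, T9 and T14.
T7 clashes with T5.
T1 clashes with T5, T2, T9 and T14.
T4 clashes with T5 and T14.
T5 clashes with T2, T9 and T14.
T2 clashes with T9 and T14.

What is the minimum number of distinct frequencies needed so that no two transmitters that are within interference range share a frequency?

T1, T5, T2, T14 all conflict with each other, so at least 4 frequencies are needed.
A valid assignment using 4 frequencies: T13=1, T7=2, T1=4, T4=3, T5=1, T2=3, T9=2, T14=2. No two conflicting transmitters share a frequency.

4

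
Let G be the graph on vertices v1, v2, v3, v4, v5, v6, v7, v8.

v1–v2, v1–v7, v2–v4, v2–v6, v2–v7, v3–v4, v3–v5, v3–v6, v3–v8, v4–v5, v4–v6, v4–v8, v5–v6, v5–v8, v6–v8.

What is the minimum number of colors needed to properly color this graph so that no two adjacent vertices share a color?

5

v3, v4, v5, v6, v8 are mutually adjacent (a clique of size 5), so at least 5 colors are needed.
5 colors suffice: color 1 → {v1, v4}; color 2 → {v6, v7}; color 3 → {v2, v8}; color 4 → {v5}; color 5 → {v3}. No two adjacent vertices share a color.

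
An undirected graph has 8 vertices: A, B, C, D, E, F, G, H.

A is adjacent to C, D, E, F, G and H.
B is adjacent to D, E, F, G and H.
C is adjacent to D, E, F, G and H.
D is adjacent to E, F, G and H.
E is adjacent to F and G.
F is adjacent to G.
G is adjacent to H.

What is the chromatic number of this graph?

6

A, C, D, E, F, G are mutually adjacent (a clique of size 6), so at least 6 colors are needed.
One proper 6-coloring: A=6, B=5, C=5, D=2, E=3, F=4, G=1, H=3. Each edge has distinct colors on its endpoints.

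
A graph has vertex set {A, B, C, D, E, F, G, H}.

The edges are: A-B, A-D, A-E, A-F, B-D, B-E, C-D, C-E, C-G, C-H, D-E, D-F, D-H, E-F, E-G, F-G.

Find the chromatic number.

4

A, D, E, F are mutually adjacent (a clique of size 4), so at least 4 colors are needed.
4 colors suffice: A=4, B=3, C=3, D=2, E=1, F=3, G=2, H=1. Every edge joins two different colors.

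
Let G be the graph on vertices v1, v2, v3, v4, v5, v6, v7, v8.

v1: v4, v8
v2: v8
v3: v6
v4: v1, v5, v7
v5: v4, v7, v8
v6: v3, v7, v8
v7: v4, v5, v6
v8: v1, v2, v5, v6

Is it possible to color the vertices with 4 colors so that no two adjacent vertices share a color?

The chromatic number is 3. v4, v5, v7 are mutually adjacent, so at least 3 colors are needed.
3 colors suffice: color 1 → {v3, v7, v8}; color 2 → {v1, v2, v5, v6}; color 3 → {v4}.
Since 4 ≥ 3, a proper 4-coloring certainly exists.

Yes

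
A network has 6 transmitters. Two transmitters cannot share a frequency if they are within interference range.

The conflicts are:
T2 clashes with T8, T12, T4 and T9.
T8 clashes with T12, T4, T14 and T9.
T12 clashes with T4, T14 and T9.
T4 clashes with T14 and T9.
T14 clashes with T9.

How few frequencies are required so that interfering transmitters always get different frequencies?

5

T8, T12, T4, T14, T9 all conflict with each other, so at least 5 frequencies are needed.
5 frequencies suffice: frequency 1 → {T9}; frequency 2 → {T4}; frequency 3 → {T8}; frequency 4 → {T12}; frequency 5 → {T2, T14}. No two conflicting transmitters share a frequency.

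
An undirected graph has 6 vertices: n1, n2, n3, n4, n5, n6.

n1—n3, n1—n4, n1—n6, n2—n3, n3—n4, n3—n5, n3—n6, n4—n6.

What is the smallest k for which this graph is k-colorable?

n1, n3, n4, n6 are mutually adjacent (a clique of size 4), so at least 4 colors are needed.
4 colors suffice: color 1 → {n3}; color 2 → {n2, n4, n5}; color 3 → {n1}; color 4 → {n6}. Every edge joins two different colors.

4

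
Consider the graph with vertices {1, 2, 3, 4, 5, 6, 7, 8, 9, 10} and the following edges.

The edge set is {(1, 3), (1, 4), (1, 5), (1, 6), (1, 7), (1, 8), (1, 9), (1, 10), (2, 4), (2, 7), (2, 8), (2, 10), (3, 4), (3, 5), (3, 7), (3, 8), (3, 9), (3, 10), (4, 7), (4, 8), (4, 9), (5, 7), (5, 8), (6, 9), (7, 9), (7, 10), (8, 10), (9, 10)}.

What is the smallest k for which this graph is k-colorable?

5

1, 3, 7, 9, 10 form a clique, so at least 5 colors are needed.
5 colors suffice: color a → {1, 2}; color b → {3, 6}; color c → {7, 8}; color d → {5, 9}; color e → {4, 10}. Every edge joins two different colors.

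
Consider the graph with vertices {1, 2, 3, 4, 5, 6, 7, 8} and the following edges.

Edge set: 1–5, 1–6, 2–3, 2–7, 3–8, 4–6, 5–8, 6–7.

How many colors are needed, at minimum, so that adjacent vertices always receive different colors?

3

The cycle 8-5-1-6-7-2-3-8 has odd length 7, so it cannot be 2-colored; at least 3 colors are needed.
3 colors suffice: 1=b, 2=c, 3=a, 4=b, 5=a, 6=a, 7=b, 8=b. No two adjacent vertices share a color.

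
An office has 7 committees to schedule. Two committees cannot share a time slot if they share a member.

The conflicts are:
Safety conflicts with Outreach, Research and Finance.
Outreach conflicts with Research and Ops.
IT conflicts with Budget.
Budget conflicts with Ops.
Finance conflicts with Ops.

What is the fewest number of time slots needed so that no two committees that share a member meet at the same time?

Safety, Outreach, Research all conflict with each other, so at least 3 time slots are needed.
3 time slots suffice: time slot 1 → {Safety, IT, Ops}; time slot 2 → {Outreach, Budget, Finance}; time slot 3 → {Research}. Every pair that conflicts lands in different time slots.

3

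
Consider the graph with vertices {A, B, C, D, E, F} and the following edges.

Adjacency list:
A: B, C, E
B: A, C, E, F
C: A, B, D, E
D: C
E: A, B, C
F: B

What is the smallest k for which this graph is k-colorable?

A, B, C, E are mutually adjacent (a clique of size 4), so at least 4 colors are needed.
4 colors suffice: color 1 → {B, D}; color 2 → {C, F}; color 3 → {E}; color 4 → {A}. Each edge has distinct colors on its endpoints.

4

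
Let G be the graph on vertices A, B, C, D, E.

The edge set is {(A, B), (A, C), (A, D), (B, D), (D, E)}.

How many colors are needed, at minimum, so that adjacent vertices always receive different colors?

A, B, D form a triangle, so at least 3 colors are needed.
3 colors suffice: color 1 → {C, D}; color 2 → {A, E}; color 3 → {B}. Each edge has distinct colors on its endpoints.

3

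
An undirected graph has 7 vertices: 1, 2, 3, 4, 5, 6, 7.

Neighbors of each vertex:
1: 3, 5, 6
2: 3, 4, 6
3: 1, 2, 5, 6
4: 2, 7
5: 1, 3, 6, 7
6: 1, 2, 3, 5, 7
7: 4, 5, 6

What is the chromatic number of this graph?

4

1, 3, 5, 6 are mutually adjacent (a clique of size 4), so at least 4 colors are needed.
4 colors suffice: color red → {4, 6}; color blue → {3, 7}; color green → {2, 5}; color yellow → {1}. Every edge joins two different colors.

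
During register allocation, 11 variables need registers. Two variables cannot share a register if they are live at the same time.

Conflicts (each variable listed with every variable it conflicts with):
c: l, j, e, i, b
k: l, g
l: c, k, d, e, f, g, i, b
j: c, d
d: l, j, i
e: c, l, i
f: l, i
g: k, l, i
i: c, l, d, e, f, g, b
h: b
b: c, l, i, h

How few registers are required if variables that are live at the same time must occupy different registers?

c, l, i, b pairwise conflict, so at least 4 registers are needed.
4 registers suffice: c=3, k=2, l=1, j=1, d=3, e=4, f=3, g=3, i=2, h=1, b=4. Each listed conflict is separated.

4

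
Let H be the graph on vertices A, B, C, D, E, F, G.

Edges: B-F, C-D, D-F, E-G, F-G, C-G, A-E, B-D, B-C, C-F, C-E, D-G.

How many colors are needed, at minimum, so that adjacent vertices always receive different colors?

B, C, D, F are pairwise adjacent (a clique of size 4), so at least 4 colors are needed.
One proper 4-coloring: A=1, B=4, C=1, D=3, E=2, F=2, G=4. Every edge joins two different colors.

4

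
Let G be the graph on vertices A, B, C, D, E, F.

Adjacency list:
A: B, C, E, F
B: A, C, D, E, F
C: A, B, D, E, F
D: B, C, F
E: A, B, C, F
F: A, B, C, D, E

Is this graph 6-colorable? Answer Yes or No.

Yes

The chromatic number is 5. A, B, C, E, F form a clique, so at least 5 colors are needed.
5 colors suffice: color 1 → {F}; color 2 → {B}; color 3 → {C}; color 4 → {A, D}; color 5 → {E}.
Since 6 ≥ 5, a proper 6-coloring certainly exists.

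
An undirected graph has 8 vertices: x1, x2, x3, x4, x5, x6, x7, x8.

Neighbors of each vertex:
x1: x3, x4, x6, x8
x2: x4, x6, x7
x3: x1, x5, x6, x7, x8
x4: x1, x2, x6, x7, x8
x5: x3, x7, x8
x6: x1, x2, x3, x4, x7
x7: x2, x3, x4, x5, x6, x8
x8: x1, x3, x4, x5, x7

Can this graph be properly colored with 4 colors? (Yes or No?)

The chromatic number is 4. x3, x5, x7, x8 are pairwise adjacent (a clique of size 4), so at least 4 colors are needed.
4 colors suffice: x1=1, x2=4, x3=3, x4=3, x5=4, x6=2, x7=1, x8=2.
That is already a proper 4-coloring.

Yes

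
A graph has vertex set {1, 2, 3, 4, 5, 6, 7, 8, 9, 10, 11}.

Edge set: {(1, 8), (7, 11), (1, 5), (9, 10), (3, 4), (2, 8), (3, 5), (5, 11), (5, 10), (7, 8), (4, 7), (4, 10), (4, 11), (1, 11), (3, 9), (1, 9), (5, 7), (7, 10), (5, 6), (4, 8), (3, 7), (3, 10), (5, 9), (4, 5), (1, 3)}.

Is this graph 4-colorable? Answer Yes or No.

No

3, 4, 5, 7, 10 are pairwise adjacent (a clique of size 5), so at least 5 colors are needed.
So 4 colors are not enough.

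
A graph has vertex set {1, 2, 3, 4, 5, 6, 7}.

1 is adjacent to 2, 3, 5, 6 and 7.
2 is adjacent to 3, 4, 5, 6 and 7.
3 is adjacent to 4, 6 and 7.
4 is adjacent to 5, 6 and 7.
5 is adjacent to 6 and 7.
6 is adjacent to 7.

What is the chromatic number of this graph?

5

2, 3, 4, 6, 7 form a clique, so at least 5 colors are needed.
5 colors suffice: color red → {2}; color blue → {7}; color green → {6}; color yellow → {1, 4}; color purple → {3, 5}. No two adjacent vertices share a color.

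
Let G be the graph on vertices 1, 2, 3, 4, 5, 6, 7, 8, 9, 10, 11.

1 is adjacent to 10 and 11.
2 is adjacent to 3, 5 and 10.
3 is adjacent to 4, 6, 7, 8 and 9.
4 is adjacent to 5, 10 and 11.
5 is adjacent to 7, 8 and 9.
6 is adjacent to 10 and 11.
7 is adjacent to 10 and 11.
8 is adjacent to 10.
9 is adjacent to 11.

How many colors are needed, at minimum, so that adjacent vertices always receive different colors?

3 and 6 are adjacent, so at least 2 colors are needed.
One proper 2-coloring: 1=b, 2=b, 3=a, 4=b, 5=a, 6=b, 7=b, 8=b, 9=b, 10=a, 11=a. Each edge has distinct colors on its endpoints.

2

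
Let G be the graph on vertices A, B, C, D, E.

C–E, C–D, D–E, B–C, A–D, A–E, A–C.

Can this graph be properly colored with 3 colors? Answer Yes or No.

A, C, D, E form a clique, so at least 4 colors are needed.
So 3 colors are not enough.

No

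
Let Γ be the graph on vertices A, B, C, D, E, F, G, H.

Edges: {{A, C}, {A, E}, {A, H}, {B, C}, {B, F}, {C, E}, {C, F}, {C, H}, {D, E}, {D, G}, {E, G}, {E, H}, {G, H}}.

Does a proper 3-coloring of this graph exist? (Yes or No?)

A, C, E, H form a clique, so at least 4 colors are needed.
So 3 colors are not enough.

No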